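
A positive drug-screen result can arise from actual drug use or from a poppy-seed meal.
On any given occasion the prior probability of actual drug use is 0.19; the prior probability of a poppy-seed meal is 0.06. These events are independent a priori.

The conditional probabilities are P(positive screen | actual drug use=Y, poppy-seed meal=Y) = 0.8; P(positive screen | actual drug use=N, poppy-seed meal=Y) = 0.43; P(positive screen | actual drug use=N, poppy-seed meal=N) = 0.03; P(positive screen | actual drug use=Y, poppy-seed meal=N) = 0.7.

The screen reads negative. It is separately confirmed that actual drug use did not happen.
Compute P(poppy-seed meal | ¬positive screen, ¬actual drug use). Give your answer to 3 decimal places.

P(poppy-seed meal | ¬positive screen, ¬actual drug use) ≈ 0.036

By total probability over both values of poppy-seed meal:
  P(¬positive screen | ¬actual drug use) = 0.97×0.94 + 0.57×0.06
        = 0.911800 + 0.034200 = 0.946000
The terms with poppy-seed meal present sum to 0.034200, so
  P(poppy-seed meal | ¬positive screen, ¬actual drug use) = 0.034200 / 0.946000 ≈ 0.036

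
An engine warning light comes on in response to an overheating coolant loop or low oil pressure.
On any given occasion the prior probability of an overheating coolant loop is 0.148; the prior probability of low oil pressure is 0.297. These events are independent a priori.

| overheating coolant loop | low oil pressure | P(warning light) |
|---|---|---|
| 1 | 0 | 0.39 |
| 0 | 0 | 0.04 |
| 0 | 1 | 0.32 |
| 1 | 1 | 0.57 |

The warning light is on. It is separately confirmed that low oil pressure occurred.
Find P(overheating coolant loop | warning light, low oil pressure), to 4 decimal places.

Numerator (weight on configurations with overheating coolant loop): 0.57·0.148 = 0.084360
The normalizing constant is 0.32·0.852 + 0.57·0.148 = 0.357000
Posterior = 0.084360 / 0.357000 ≈ 0.2363

P(overheating coolant loop | warning light, low oil pressure) ≈ 0.2363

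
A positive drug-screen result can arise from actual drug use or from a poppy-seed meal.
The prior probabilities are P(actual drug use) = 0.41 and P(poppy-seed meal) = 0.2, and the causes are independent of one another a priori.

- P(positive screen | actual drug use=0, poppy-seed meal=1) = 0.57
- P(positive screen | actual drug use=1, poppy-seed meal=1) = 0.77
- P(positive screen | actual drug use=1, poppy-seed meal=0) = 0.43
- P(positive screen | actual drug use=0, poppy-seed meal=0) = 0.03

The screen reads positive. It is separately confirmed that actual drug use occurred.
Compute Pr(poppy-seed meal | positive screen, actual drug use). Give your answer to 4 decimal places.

Pr(poppy-seed meal | positive screen, actual drug use) ≈ 0.3092

Weight on poppy-seed meal=true, given the evidence: 0.77*0.2 = 0.154000
Denominator P(positive screen | actual drug use): 0.43*0.8 + 0.77*0.2 = 0.498000
Posterior = 0.154000 / 0.498000 ≈ 0.3092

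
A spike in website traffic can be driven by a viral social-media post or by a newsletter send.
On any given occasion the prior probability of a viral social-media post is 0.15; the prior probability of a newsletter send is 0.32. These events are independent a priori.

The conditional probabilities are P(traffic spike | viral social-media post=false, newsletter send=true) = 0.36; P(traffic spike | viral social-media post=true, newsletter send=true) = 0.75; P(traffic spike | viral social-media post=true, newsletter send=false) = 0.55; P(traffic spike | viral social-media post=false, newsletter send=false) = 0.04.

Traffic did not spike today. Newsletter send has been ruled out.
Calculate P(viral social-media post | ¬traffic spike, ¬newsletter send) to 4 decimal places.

Enumerate both values of viral social-media post and weight by the priors:
  P(¬traffic spike | ¬newsletter send) = 0.96·0.85 + 0.45·0.15
        = 0.816000 + 0.067500 = 0.883500
Configurations with viral social-media post contribute 0.067500, so
  P(viral social-media post | ¬traffic spike, ¬newsletter send) = 0.067500 / 0.883500 ≈ 0.0764

P(viral social-media post | ¬traffic spike, ¬newsletter send) ≈ 0.0764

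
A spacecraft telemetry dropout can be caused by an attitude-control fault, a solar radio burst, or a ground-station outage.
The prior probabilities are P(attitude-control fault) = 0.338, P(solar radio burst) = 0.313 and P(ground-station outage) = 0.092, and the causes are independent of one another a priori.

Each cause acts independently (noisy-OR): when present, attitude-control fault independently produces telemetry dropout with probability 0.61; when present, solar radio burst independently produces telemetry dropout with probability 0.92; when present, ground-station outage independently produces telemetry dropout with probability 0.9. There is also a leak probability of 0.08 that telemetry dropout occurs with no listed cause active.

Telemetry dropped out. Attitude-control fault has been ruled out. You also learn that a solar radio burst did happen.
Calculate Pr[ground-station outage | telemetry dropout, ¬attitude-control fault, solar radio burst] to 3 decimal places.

Pr[ground-station outage | telemetry dropout, ¬attitude-control fault, solar radio burst] ≈ 0.098

Under noisy-OR, P(telemetry dropout | causes) = 1 − (1−0.08)·∏(1−qᵢ) over the active causes.
Enumerate both values of ground-station outage and weight by the priors:
  P(telemetry dropout | ¬attitude-control fault, solar radio burst) = 0.9264×0.908 + 0.99264×0.092
        = 0.841171 + 0.091323 = 0.932494
The terms with ground-station outage present sum to 0.091323, so
  P(ground-station outage | telemetry dropout, ¬attitude-control fault, solar radio burst) = 0.091323 / 0.932494 ≈ 0.098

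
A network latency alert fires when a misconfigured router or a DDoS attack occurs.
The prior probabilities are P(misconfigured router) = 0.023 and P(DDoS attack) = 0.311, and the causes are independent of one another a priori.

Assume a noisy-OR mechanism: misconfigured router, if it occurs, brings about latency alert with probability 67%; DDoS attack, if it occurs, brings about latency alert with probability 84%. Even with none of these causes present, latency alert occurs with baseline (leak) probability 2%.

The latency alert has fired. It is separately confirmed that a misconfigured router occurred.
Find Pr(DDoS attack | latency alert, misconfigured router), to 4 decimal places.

Under noisy-OR, P(latency alert | causes) = 1 − (1−0.02)·∏(1−qᵢ) over the active causes.
Sum P(latency alert|·) weighted by the priors over both values of DDoS attack:
  P(latency alert | misconfigured router) = 0.6766*0.689 + 0.948256*0.311
        = 0.466177 + 0.294908 = 0.761085
The terms with DDoS attack present sum to 0.294908, so
  P(DDoS attack | latency alert, misconfigured router) = 0.294908 / 0.761085 ≈ 0.3875

Pr(DDoS attack | latency alert, misconfigured router) ≈ 0.3875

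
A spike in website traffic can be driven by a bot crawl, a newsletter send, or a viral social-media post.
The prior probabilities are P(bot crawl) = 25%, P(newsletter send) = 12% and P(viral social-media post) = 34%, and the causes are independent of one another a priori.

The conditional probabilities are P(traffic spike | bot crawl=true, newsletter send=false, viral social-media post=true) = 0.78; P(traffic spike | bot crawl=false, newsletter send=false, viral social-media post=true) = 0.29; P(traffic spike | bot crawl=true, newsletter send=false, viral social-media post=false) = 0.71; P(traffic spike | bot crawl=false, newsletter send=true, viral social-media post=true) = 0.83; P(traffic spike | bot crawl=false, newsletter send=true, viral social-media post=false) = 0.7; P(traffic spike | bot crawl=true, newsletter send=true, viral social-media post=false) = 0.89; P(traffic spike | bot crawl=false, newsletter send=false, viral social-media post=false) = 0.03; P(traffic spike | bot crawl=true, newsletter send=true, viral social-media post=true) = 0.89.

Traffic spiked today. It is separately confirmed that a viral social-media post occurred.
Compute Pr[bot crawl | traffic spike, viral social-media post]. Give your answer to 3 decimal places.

P(traffic spike | viral social-media post) = 0.29·0.75·0.88 + 0.83·0.75·0.12 + 0.78·0.25·0.88 + 0.89·0.25·0.12 = 0.191400 + 0.074700 + 0.171600 + 0.026700 = 0.464400
Of this, 0.198300 comes from 0.171600 + 0.026700 (the bot crawl=true cases).
Hence the posterior is 0.198300/0.464400 ≈ 0.427.

Pr[bot crawl | traffic spike, viral social-media post] ≈ 0.427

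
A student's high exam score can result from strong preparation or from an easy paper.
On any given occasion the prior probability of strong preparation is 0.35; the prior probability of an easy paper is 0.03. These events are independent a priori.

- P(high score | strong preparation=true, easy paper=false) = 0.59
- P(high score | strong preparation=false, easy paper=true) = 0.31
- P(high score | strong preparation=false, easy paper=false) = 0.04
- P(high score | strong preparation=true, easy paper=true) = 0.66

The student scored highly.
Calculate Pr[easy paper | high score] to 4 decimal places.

Weight on easy paper=true, given the evidence: 0.006045 + 0.006930 = 0.012975
Denominator P(high score): 0.04*0.65*0.97 + 0.31*0.65*0.03 + 0.59*0.35*0.97 + 0.66*0.35*0.03 = 0.238500
P(easy paper | high score) = 0.012975/0.238500 ≈ 0.0544

Pr[easy paper | high score] ≈ 0.0544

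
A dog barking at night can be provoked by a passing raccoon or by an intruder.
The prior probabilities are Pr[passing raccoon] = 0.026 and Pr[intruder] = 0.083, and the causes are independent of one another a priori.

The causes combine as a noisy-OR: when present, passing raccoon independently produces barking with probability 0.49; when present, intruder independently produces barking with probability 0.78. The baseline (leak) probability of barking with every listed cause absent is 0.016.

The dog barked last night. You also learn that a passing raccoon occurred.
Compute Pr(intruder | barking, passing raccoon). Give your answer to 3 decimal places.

Pr(intruder | barking, passing raccoon) ≈ 0.139

Under noisy-OR, P(barking | causes) = 1 − (1−0.016)·∏(1−qᵢ) over the active causes.
By total probability over both values of intruder:
  P(barking | passing raccoon) = 0.49816·0.917 + 0.889595·0.083
        = 0.456813 + 0.073836 = 0.530649
Keeping only the intruder-present terms gives 0.073836, so
  P(intruder | barking, passing raccoon) = 0.073836 / 0.530649 ≈ 0.139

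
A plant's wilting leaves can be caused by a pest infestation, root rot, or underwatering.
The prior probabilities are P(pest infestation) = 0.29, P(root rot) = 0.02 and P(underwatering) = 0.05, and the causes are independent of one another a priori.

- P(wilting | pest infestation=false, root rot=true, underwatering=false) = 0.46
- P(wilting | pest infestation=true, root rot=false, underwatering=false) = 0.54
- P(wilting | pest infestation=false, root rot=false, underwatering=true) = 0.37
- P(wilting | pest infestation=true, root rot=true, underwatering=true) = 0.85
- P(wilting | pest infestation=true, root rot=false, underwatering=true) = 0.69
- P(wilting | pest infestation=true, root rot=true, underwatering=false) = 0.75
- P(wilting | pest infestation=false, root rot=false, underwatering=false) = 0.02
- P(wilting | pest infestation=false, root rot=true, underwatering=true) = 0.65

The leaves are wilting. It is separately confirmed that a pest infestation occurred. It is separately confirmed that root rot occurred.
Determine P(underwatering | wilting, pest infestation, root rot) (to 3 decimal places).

P(underwatering | wilting, pest infestation, root rot) ≈ 0.056

Enumerate both values of underwatering and weight by the priors:
  P(wilting | pest infestation, root rot) = 0.75·0.95 + 0.85·0.05
        = 0.712500 + 0.042500 = 0.755000
The terms with underwatering present sum to 0.042500, so
  P(underwatering | wilting, pest infestation, root rot) = 0.042500 / 0.755000 ≈ 0.056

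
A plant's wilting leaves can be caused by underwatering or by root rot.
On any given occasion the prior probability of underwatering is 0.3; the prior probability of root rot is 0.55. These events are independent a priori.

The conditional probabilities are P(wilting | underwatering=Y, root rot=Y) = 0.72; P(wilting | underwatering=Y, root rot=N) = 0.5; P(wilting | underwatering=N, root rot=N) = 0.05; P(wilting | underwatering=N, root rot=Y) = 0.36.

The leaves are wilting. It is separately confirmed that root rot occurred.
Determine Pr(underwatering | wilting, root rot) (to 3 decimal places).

Sum P(wilting|·) weighted by the priors over both values of underwatering:
  P(wilting | root rot) = 0.36×0.7 + 0.72×0.3
        = 0.252000 + 0.216000 = 0.468000
Keeping only the underwatering-present terms gives 0.216000, so
  P(underwatering | wilting, root rot) = 0.216000 / 0.468000 ≈ 0.462

Pr(underwatering | wilting, root rot) ≈ 0.462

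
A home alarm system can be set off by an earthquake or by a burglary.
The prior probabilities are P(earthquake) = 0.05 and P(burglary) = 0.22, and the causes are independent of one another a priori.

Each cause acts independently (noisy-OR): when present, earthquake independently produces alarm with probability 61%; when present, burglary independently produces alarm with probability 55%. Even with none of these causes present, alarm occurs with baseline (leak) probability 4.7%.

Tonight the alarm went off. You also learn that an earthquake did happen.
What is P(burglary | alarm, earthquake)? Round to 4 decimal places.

Under noisy-OR, P(alarm | causes) = 1 − (1−0.047)·∏(1−qᵢ) over the active causes.
P(alarm | earthquake) = 0.62833*0.78 + 0.832749*0.22 = 0.490097 + 0.183205 = 0.673302
The burglary-present share is 0.832749*0.22 = 0.183205.
So P(burglary | alarm, earthquake) = 0.183205/0.673302 ≈ 0.2721.

P(burglary | alarm, earthquake) ≈ 0.2721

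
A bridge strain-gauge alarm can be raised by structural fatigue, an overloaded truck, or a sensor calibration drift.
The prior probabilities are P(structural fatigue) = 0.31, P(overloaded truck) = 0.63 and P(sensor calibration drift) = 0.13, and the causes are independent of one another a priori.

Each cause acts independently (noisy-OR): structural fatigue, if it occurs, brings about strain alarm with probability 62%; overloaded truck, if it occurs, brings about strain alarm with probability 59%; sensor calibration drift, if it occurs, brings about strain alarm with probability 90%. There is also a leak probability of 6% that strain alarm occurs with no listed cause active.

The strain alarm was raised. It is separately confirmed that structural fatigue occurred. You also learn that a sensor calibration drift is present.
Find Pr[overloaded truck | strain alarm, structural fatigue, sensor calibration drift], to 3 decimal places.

Pr[overloaded truck | strain alarm, structural fatigue, sensor calibration drift] ≈ 0.635

Under noisy-OR, P(strain alarm | causes) = 1 − (1−0.06)·∏(1−qᵢ) over the active causes.
By total probability over both values of overloaded truck:
  P(strain alarm | structural fatigue, sensor calibration drift) = 0.96428·0.37 + 0.985355·0.63
        = 0.356784 + 0.620774 = 0.977558
Configurations with overloaded truck contribute 0.620774, so
  P(overloaded truck | strain alarm, structural fatigue, sensor calibration drift) = 0.620774 / 0.977558 ≈ 0.635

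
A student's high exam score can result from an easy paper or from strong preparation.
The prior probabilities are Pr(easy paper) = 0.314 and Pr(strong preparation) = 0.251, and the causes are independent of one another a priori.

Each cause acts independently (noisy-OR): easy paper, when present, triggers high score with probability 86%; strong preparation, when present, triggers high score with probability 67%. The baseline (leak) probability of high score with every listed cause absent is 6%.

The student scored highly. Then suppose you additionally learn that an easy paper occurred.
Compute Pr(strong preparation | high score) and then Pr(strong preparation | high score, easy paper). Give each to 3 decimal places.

Pr(strong preparation | high score) ≈ 0.452; Pr(strong preparation | high score, easy paper) ≈ 0.270

Under noisy-OR, P(high score | causes) = 1 − (1−0.06)·∏(1−qᵢ) over the active causes.
P(high score) = 0.06*0.686*0.749 + 0.6898*0.686*0.251 + 0.8684*0.314*0.749 + 0.956572*0.314*0.251 = 0.030829 + 0.118774 + 0.204236 + 0.075391 = 0.429230
The strong preparation-present share is 0.118774 + 0.075391 = 0.194165.
Hence the posterior is 0.194165/0.429230 ≈ 0.452.

Now also conditioning on easy paper=true:
By total probability over both values of strong preparation:
  P(high score | easy paper) = 0.8684×0.749 + 0.956572×0.251
        = 0.650432 + 0.240100 = 0.890532
Keeping only the strong preparation-present terms gives 0.240100, so
  P(strong preparation | high score, easy paper) = 0.240100 / 0.890532 ≈ 0.270
The drop from 0.452 to 0.270 is the explaining-away (discounting) effect.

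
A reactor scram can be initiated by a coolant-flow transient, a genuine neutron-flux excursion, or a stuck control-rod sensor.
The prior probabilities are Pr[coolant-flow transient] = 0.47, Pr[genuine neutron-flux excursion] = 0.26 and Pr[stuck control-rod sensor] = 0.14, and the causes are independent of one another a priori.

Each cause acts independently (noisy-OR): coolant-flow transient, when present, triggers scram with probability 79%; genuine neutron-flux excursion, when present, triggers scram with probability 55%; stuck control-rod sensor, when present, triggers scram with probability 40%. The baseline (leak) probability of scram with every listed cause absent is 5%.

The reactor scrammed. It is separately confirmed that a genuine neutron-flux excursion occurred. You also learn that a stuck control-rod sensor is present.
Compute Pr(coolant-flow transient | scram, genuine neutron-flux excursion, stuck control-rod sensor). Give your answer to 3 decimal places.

Under noisy-OR, P(scram | causes) = 1 − (1−0.05)·∏(1−qᵢ) over the active causes.
Weight on coolant-flow transient=true, given the evidence: 0.946135×0.47 = 0.444683
Denominator P(scram | genuine neutron-flux excursion, stuck control-rod sensor): 0.7435×0.53 + 0.946135×0.47 = 0.838738
P(coolant-flow transient | scram, genuine neutron-flux excursion, stuck control-rod sensor) = 0.444683/0.838738 ≈ 0.530

Pr(coolant-flow transient | scram, genuine neutron-flux excursion, stuck control-rod sensor) ≈ 0.530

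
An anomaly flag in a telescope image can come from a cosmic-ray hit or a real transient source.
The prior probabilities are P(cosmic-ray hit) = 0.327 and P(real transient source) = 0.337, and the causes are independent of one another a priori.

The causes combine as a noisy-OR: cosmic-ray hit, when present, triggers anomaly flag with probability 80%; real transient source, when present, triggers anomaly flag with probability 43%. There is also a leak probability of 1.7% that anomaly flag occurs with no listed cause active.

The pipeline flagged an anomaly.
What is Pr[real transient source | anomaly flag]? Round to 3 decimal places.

Pr[real transient source | anomaly flag] ≈ 0.521

Under noisy-OR, P(anomaly flag | causes) = 1 − (1−0.017)·∏(1−qᵢ) over the active causes.
Weight on real transient source=true, given the evidence: 0.099722 + 0.097850 = 0.197572
Normalizer over all consistent configurations: 0.017×0.673×0.663 + 0.43969×0.673×0.337 + 0.8034×0.327×0.663 + 0.887938×0.327×0.337 = 0.379335
P(real transient source | anomaly flag) = 0.197572/0.379335 ≈ 0.521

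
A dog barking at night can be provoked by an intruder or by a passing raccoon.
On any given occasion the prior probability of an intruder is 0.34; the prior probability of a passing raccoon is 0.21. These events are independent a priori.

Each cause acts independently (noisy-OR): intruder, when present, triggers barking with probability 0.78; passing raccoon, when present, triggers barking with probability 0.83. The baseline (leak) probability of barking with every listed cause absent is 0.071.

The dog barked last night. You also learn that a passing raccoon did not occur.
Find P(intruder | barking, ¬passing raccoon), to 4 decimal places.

P(intruder | barking, ¬passing raccoon) ≈ 0.8523

Under noisy-OR, P(barking | causes) = 1 − (1−0.071)·∏(1−qᵢ) over the active causes.
For the numerator, keep only intruder=true terms: 0.79562·0.34 = 0.270511
Normalizer over all consistent configurations: 0.071·0.66 + 0.79562·0.34 = 0.317371
P(intruder | barking, ¬passing raccoon) = 0.270511/0.317371 ≈ 0.8523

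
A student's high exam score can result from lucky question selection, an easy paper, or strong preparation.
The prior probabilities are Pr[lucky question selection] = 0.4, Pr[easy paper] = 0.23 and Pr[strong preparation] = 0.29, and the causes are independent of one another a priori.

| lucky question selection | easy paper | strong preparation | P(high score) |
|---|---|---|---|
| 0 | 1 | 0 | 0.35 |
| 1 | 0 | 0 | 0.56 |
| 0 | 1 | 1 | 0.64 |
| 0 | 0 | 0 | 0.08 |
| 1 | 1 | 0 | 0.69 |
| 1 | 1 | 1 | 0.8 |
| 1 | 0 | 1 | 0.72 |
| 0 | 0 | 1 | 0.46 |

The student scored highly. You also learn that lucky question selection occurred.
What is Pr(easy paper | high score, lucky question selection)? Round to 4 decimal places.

P(high score | lucky question selection) = 0.56*0.77*0.71 + 0.72*0.77*0.29 + 0.69*0.23*0.71 + 0.8*0.23*0.29 = 0.306152 + 0.160776 + 0.112677 + 0.053360 = 0.632965
Restricting to configurations with easy paper present: 0.112677 + 0.053360 = 0.166037.
So P(easy paper | high score, lucky question selection) = 0.166037/0.632965 ≈ 0.2623.

Pr(easy paper | high score, lucky question selection) ≈ 0.2623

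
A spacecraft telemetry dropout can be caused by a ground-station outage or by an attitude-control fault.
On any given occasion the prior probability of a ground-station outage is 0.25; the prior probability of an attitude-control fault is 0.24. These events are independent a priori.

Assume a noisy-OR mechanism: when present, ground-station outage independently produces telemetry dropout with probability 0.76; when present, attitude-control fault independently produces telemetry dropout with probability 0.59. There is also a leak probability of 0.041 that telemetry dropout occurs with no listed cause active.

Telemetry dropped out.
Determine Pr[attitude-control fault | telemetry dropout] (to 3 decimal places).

Pr[attitude-control fault | telemetry dropout] ≈ 0.491

Under noisy-OR, P(telemetry dropout | causes) = 1 − (1−0.041)·∏(1−qᵢ) over the active causes.
Numerator (weight on configurations with attitude-control fault): 0.109226 + 0.054338 = 0.163564
Denominator P(telemetry dropout): 0.041×0.75×0.76 + 0.60681×0.75×0.24 + 0.76984×0.25×0.76 + 0.905634×0.25×0.24 = 0.333204
Posterior = 0.163564 / 0.333204 ≈ 0.491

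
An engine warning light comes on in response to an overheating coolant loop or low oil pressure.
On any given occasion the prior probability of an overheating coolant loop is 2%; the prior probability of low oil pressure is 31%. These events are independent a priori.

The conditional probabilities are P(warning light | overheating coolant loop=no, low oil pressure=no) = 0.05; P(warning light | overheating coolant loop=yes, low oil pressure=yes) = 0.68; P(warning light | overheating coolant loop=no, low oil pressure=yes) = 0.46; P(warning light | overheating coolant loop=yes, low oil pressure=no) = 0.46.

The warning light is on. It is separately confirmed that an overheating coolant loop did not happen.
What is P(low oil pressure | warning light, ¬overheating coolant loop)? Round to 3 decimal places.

Enumerate both values of low oil pressure and weight by the priors:
  P(warning light | ¬overheating coolant loop) = 0.05·0.69 + 0.46·0.31
        = 0.034500 + 0.142600 = 0.177100
Keeping only the low oil pressure-present terms gives 0.142600, so
  P(low oil pressure | warning light, ¬overheating coolant loop) = 0.142600 / 0.177100 ≈ 0.805

P(low oil pressure | warning light, ¬overheating coolant loop) ≈ 0.805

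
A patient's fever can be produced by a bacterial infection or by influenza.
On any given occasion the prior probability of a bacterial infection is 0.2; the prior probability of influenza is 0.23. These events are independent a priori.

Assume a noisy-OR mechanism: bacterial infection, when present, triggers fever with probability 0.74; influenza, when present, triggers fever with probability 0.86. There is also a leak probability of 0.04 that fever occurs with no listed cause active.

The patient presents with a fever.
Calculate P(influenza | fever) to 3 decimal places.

P(influenza | fever) ≈ 0.592

Under noisy-OR, P(fever | causes) = 1 − (1−0.04)·∏(1−qᵢ) over the active causes.
P(fever) = 0.04×0.8×0.77 + 0.8656×0.8×0.23 + 0.7504×0.2×0.77 + 0.965056×0.2×0.23 = 0.024640 + 0.159270 + 0.115562 + 0.044393 = 0.343865
The influenza-present share is 0.159270 + 0.044393 = 0.203663.
P(influenza | fever) = 0.203663 / 0.343865 ≈ 0.592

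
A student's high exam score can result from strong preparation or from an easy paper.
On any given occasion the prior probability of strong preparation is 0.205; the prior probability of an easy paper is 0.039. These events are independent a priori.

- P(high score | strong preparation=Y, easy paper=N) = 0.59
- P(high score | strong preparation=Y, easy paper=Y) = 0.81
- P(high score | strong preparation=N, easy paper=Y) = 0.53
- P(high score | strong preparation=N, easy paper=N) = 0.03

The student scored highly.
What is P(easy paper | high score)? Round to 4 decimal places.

P(high score) = 0.03×0.795×0.961 + 0.53×0.795×0.039 + 0.59×0.205×0.961 + 0.81×0.205×0.039 = 0.022920 + 0.016433 + 0.116233 + 0.006476 = 0.162062
The easy paper-present share is 0.016433 + 0.006476 = 0.022909.
Hence the posterior is 0.022909/0.162062 ≈ 0.1414.

P(easy paper | high score) ≈ 0.1414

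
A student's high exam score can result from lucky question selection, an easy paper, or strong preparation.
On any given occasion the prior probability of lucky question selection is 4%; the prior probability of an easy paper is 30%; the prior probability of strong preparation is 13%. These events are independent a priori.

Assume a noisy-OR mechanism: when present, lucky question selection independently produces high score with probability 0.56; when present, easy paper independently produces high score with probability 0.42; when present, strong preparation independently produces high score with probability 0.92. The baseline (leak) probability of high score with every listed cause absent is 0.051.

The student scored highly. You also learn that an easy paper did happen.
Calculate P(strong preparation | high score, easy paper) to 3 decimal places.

P(strong preparation | high score, easy paper) ≈ 0.236

Under noisy-OR, P(high score | causes) = 1 − (1−0.051)·∏(1−qᵢ) over the active causes.
By total probability over the 4 (lucky question selection, strong preparation) configurations:
  P(high score | easy paper) = 0.44958×0.96×0.87 + 0.955966×0.96×0.13 + 0.757815×0.04×0.87 + 0.980625×0.04×0.13
        = 0.375489 + 0.119305 + 0.026372 + 0.005099 = 0.526265
The terms with strong preparation present sum to 0.124404, so
  P(strong preparation | high score, easy paper) = 0.124404 / 0.526265 ≈ 0.236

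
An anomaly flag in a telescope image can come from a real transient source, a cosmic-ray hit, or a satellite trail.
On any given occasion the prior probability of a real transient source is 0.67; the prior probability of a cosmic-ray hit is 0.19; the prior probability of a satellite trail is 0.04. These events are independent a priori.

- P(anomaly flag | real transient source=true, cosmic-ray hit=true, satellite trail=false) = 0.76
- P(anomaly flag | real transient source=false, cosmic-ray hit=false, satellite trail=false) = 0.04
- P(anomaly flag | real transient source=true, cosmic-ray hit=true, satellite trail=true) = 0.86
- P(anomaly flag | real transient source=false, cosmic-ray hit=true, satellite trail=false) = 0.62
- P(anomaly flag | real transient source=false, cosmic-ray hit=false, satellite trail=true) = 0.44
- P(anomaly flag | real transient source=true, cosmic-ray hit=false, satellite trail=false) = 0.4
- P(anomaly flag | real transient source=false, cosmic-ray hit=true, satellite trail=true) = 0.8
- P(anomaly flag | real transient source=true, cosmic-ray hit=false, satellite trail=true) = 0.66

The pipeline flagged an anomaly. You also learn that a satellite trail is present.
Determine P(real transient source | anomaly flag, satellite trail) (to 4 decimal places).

P(real transient source | anomaly flag, satellite trail) ≈ 0.7360

Sum P(anomaly flag|·) weighted by the priors over the 4 (real transient source, cosmic-ray hit) configurations:
  P(anomaly flag | satellite trail) = 0.44×0.33×0.81 + 0.8×0.33×0.19 + 0.66×0.67×0.81 + 0.86×0.67×0.19
        = 0.117612 + 0.050160 + 0.358182 + 0.109478 = 0.635432
The terms with real transient source present sum to 0.467660, so
  P(real transient source | anomaly flag, satellite trail) = 0.467660 / 0.635432 ≈ 0.7360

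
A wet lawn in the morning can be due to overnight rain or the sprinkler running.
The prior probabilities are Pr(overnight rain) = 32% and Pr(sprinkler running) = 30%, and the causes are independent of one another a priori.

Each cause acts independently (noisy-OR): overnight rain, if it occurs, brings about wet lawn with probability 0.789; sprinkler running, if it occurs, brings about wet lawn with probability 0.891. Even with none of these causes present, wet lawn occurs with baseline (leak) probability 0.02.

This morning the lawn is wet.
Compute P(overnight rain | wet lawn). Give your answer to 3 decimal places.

P(overnight rain | wet lawn) ≈ 0.586

Under noisy-OR, P(wet lawn | causes) = 1 − (1−0.02)·∏(1−qᵢ) over the active causes.
Weight on overnight rain=true, given the evidence: 0.177681 + 0.093836 = 0.271517
The normalizing constant is 0.02×0.68×0.7 + 0.89318×0.68×0.3 + 0.79322×0.32×0.7 + 0.977461×0.32×0.3 = 0.463246
Posterior = 0.271517 / 0.463246 ≈ 0.586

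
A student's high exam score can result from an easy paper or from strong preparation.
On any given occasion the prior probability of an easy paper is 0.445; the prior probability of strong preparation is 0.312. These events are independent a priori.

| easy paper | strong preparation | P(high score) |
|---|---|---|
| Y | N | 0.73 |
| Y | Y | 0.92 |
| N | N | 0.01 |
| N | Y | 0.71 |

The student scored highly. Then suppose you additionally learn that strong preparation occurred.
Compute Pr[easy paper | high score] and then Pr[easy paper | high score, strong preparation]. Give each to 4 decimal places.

P(high score) = 0.01*0.555*0.688 + 0.71*0.555*0.312 + 0.73*0.445*0.688 + 0.92*0.445*0.312 = 0.003818 + 0.122944 + 0.223497 + 0.127733 = 0.477992
Of this, 0.351230 comes from 0.223497 + 0.127733 (the easy paper=true cases).
P(easy paper | high score) = 0.351230 / 0.477992 ≈ 0.7348

Now condition on the additional information:
By total probability over both values of easy paper:
  P(high score | strong preparation) = 0.71*0.555 + 0.92*0.445
        = 0.394050 + 0.409400 = 0.803450
Configurations with easy paper contribute 0.409400, so
  P(easy paper | high score, strong preparation) = 0.409400 / 0.803450 ≈ 0.5096
The drop from 0.7348 to 0.5096 is the explaining-away (discounting) effect.

Pr[easy paper | high score] ≈ 0.7348; Pr[easy paper | high score, strong preparation] ≈ 0.5096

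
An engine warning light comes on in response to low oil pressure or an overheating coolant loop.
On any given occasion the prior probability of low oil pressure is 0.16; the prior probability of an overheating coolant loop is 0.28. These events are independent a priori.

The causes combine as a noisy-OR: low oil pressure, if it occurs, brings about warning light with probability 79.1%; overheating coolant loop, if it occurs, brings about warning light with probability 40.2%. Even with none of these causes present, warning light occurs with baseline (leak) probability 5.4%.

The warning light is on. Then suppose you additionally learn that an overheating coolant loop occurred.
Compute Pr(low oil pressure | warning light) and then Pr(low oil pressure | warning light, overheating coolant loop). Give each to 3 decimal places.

Under noisy-OR, P(warning light | causes) = 1 − (1−0.054)·∏(1−qᵢ) over the active causes.
Sum P(warning light|·) weighted by the priors over the 4 (low oil pressure, overheating coolant loop) configurations:
  P(warning light) = 0.054*0.84*0.72 + 0.434292*0.84*0.28 + 0.802286*0.16*0.72 + 0.881767*0.16*0.28
        = 0.032659 + 0.102145 + 0.092423 + 0.039503 = 0.266730
Configurations with low oil pressure contribute 0.131926, so
  P(low oil pressure | warning light) = 0.131926 / 0.266730 ≈ 0.495

With the extra evidence:
P(warning light | overheating coolant loop) = 0.434292×0.84 + 0.881767×0.16 = 0.364805 + 0.141083 = 0.505888
Of this, 0.141083 comes from 0.881767×0.16 (the low oil pressure=true cases).
Hence the posterior is 0.141083/0.505888 ≈ 0.279.
This is intercausal reasoning (explaining away): once overheating coolant loop accounts for the warning light, low oil pressure becomes less likely.

Pr(low oil pressure | warning light) ≈ 0.495; Pr(low oil pressure | warning light, overheating coolant loop) ≈ 0.279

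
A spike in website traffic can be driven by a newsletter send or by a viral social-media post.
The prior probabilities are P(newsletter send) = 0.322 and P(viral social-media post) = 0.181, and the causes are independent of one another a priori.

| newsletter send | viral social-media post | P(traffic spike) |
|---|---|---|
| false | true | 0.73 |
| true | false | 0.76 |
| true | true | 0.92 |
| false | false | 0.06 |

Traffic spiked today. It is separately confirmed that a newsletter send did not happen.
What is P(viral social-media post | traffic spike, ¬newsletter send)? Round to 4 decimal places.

P(viral social-media post | traffic spike, ¬newsletter send) ≈ 0.7289

P(traffic spike | ¬newsletter send) = 0.06×0.819 + 0.73×0.181 = 0.049140 + 0.132130 = 0.181270
Of this, 0.132130 comes from 0.73×0.181 (the viral social-media post=true cases).
P(viral social-media post | traffic spike, ¬newsletter send) = 0.132130 / 0.181270 ≈ 0.7289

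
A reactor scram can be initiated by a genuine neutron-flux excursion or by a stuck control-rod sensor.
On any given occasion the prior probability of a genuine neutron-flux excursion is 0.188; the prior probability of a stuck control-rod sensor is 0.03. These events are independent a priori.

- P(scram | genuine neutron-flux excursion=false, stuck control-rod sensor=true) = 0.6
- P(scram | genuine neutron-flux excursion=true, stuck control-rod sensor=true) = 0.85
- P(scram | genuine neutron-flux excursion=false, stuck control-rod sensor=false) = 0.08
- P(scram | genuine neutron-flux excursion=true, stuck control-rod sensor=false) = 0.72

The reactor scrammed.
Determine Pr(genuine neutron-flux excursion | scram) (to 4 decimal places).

Enumerate the 4 (genuine neutron-flux excursion, stuck control-rod sensor) configurations and weight by the priors:
  P(scram) = 0.08×0.812×0.97 + 0.6×0.812×0.03 + 0.72×0.188×0.97 + 0.85×0.188×0.03
        = 0.063011 + 0.014616 + 0.131299 + 0.004794 = 0.213720
The terms with genuine neutron-flux excursion present sum to 0.136093, so
  P(genuine neutron-flux excursion | scram) = 0.136093 / 0.213720 ≈ 0.6368

Pr(genuine neutron-flux excursion | scram) ≈ 0.6368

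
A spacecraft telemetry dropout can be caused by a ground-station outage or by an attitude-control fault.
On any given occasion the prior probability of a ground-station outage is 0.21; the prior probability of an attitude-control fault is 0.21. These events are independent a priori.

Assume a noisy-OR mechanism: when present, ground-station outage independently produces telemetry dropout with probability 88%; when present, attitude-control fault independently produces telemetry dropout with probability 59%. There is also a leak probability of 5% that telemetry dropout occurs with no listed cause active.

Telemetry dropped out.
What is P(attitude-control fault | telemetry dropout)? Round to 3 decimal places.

P(attitude-control fault | telemetry dropout) ≈ 0.446

Under noisy-OR, P(telemetry dropout | causes) = 1 − (1−0.05)·∏(1−qᵢ) over the active causes.
P(telemetry dropout) = 0.05*0.79*0.79 + 0.6105*0.79*0.21 + 0.886*0.21*0.79 + 0.95326*0.21*0.21 = 0.031205 + 0.101282 + 0.146987 + 0.042039 = 0.321513
Restricting to configurations with attitude-control fault present: 0.101282 + 0.042039 = 0.143321.
P(attitude-control fault | telemetry dropout) = 0.143321 / 0.321513 ≈ 0.446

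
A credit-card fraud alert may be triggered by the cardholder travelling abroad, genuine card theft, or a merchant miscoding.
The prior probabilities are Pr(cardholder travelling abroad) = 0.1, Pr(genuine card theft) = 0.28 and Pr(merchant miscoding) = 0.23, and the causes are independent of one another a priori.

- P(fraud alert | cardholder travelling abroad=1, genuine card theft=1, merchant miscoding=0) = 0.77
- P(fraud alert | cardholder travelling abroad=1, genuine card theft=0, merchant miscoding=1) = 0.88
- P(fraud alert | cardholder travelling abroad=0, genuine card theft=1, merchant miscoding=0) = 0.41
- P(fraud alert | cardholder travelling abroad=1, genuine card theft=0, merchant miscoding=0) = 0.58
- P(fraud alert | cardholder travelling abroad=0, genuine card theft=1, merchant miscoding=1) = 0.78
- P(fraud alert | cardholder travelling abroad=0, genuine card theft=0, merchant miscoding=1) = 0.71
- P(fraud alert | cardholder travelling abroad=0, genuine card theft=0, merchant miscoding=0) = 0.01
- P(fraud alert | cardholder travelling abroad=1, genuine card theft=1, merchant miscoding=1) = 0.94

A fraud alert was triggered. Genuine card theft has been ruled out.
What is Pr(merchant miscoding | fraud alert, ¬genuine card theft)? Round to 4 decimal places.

Pr(merchant miscoding | fraud alert, ¬genuine card theft) ≈ 0.7642

Sum P(fraud alert|·) weighted by the priors over the 4 (cardholder travelling abroad, merchant miscoding) configurations:
  P(fraud alert | ¬genuine card theft) = 0.01·0.9·0.77 + 0.71·0.9·0.23 + 0.58·0.1·0.77 + 0.88·0.1·0.23
        = 0.006930 + 0.146970 + 0.044660 + 0.020240 = 0.218800
Configurations with merchant miscoding contribute 0.167210, so
  P(merchant miscoding | fraud alert, ¬genuine card theft) = 0.167210 / 0.218800 ≈ 0.7642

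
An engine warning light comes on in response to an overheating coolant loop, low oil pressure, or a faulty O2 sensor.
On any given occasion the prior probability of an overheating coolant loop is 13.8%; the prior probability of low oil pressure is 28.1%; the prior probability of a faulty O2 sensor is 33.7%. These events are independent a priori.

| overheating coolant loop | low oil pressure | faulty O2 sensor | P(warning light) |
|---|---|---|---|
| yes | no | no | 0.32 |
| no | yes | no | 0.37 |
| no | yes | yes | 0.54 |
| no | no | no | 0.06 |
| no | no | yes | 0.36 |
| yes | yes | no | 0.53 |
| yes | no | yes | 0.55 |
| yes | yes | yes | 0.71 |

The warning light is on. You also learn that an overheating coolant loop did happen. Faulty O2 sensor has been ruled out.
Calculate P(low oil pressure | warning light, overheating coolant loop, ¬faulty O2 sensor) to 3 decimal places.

Enumerate both values of low oil pressure and weight by the priors:
  P(warning light | overheating coolant loop, ¬faulty O2 sensor) = 0.32*0.719 + 0.53*0.281
        = 0.230080 + 0.148930 = 0.379010
The terms with low oil pressure present sum to 0.148930, so
  P(low oil pressure | warning light, overheating coolant loop, ¬faulty O2 sensor) = 0.148930 / 0.379010 ≈ 0.393

P(low oil pressure | warning light, overheating coolant loop, ¬faulty O2 sensor) ≈ 0.393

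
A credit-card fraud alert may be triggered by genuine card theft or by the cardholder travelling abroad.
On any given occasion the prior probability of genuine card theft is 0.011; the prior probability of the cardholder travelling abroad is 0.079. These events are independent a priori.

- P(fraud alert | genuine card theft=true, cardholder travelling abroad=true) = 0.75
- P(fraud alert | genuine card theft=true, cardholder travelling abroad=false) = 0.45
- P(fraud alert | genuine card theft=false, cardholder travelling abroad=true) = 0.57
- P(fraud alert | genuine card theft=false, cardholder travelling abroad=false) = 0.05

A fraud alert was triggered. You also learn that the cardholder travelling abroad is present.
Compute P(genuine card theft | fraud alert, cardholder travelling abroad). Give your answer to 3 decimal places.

P(genuine card theft | fraud alert, cardholder travelling abroad) ≈ 0.014

Weight on genuine card theft=true, given the evidence: 0.75×0.011 = 0.008250
Denominator P(fraud alert | cardholder travelling abroad): 0.57×0.989 + 0.75×0.011 = 0.571980
P(genuine card theft | fraud alert, cardholder travelling abroad) = 0.008250/0.571980 ≈ 0.014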